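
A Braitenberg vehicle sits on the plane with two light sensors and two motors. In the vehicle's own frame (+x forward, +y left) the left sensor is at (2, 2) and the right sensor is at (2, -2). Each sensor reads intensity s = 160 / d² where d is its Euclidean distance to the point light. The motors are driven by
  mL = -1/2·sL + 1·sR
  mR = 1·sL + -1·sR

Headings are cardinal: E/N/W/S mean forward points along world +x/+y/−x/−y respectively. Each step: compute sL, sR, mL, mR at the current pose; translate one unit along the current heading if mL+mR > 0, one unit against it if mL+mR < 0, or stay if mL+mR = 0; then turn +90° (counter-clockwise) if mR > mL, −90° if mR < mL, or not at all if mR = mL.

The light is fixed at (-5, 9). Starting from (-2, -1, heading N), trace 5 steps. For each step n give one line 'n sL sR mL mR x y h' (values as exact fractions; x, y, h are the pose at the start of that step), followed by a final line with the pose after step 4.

n=0: pose=(-2,-1,N); sL=32/13, sR=160/89; mL=656/1157, mR=768/1157; mL+mR=16/13 → advance +1; mR−mL=112/1157 → turn +1·90°
n=1: pose=(-2,0,W); sL=80/61, sR=16/5; mL=776/305, mR=-576/305; mL+mR=40/61 → advance +1; mR−mL=-1352/305 → turn -1·90°
n=2: pose=(-3,0,N); sL=160/49, sR=32/13; mL=528/637, mR=512/637; mL+mR=80/49 → advance +1; mR−mL=-16/637 → turn -1·90°
n=3: pose=(-3,1,E); sL=40/13, sR=40/29; mL=-60/377, mR=640/377; mL+mR=20/13 → advance +1; mR−mL=700/377 → turn +1·90°
n=4: pose=(-2,1,N); sL=160/37, sR=160/61; mL=1040/2257, mR=3840/2257; mL+mR=80/37 → advance +1; mR−mL=2800/2257 → turn +1·90°

0 32/13 160/89 656/1157 768/1157 -2 -1 N
1 80/61 16/5 776/305 -576/305 -2 0 W
2 160/49 32/13 528/637 512/637 -3 0 N
3 40/13 40/29 -60/377 640/377 -3 1 E
4 160/37 160/61 1040/2257 3840/2257 -2 1 N
final -2 2 W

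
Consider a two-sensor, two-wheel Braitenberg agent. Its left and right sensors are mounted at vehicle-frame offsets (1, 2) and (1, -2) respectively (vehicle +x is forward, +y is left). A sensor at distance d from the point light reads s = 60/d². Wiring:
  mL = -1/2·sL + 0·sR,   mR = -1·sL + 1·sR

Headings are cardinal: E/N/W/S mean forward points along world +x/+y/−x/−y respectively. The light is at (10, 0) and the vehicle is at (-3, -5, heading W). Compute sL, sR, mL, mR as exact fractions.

left sensor world pos  = (-4, -7); dL² = 245
right sensor world pos = (-4, -3); dR² = 205
sL = 60/245 = 12/49
sR = 60/205 = 12/41
mL = -1/2·sL + 0·sR = -6/49
mR = -1·sL + 1·sR = 96/2009

12/49 12/41 -6/49 96/2009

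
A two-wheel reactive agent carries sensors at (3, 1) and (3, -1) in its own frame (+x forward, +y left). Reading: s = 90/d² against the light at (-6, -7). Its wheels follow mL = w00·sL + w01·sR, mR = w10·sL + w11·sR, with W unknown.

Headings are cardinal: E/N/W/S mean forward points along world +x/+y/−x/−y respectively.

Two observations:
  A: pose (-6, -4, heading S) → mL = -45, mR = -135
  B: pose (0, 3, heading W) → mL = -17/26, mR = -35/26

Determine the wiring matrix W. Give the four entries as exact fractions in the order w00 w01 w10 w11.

-1 1/2 -1 -1/2

obs A: pose=(-6,-4,S) → sL=90, sR=90, mL=-45, mR=-135
obs B: pose=(0,3,W) → sL=1, sR=9/13, mL=-17/26, mR=-35/26
sensor matrix S = [[90, 90], [1, 9/13]]; det S = -360/13
solve [mL_A; mL_B] = S·[w00; w01] and [mR_A; mR_B] = S·[w10; w11]:
  w00 = -1, w01 = 1/2, w10 = -1, w11 = -1/2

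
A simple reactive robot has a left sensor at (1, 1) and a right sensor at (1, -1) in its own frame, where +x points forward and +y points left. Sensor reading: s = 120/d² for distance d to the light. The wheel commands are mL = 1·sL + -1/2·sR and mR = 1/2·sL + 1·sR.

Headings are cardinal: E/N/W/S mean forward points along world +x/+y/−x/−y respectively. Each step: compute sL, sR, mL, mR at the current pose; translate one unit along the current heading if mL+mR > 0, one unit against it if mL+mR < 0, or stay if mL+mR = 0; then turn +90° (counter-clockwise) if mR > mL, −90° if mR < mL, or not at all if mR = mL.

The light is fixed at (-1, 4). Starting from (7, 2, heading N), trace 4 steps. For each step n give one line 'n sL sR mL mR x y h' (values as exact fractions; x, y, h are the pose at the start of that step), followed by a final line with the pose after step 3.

n=0: pose=(7,2,N); sL=12/5, sR=60/41; mL=342/205, mR=546/205; mL+mR=888/205 → advance +1; mR−mL=204/205 → turn +1·90°
n=1: pose=(7,3,W); sL=120/53, sR=120/49; mL=2700/2597, mR=9300/2597; mL+mR=12000/2597 → advance +1; mR−mL=6600/2597 → turn +1·90°
n=2: pose=(6,3,S); sL=30/17, sR=3; mL=9/34, mR=66/17; mL+mR=141/34 → advance +1; mR−mL=123/34 → turn +1·90°
n=3: pose=(6,2,E); sL=24/13, sR=120/73; mL=972/949, mR=2436/949; mL+mR=3408/949 → advance +1; mR−mL=1464/949 → turn +1·90°

0 12/5 60/41 342/205 546/205 7 2 N
1 120/53 120/49 2700/2597 9300/2597 7 3 W
2 30/17 3 9/34 66/17 6 3 S
3 24/13 120/73 972/949 2436/949 6 2 E
final 7 2 N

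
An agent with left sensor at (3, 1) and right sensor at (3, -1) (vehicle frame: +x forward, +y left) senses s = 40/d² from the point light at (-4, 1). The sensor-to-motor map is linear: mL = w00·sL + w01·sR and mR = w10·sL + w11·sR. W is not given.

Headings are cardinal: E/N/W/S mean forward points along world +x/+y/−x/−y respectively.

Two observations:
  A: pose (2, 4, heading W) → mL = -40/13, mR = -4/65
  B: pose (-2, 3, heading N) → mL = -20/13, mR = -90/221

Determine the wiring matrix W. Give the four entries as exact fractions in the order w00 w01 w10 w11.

-1 0 1/2 -1

obs A: pose=(2,4,W) → sL=40/13, sR=8/5, mL=-40/13, mR=-4/65
obs B: pose=(-2,3,N) → sL=20/13, sR=20/17, mL=-20/13, mR=-90/221
sensor matrix S = [[40/13, 8/5], [20/13, 20/17]]; det S = 256/221
solve [mL_A; mL_B] = S·[w00; w01] and [mR_A; mR_B] = S·[w10; w11]:
  w00 = -1, w01 = 0, w10 = 1/2, w11 = -1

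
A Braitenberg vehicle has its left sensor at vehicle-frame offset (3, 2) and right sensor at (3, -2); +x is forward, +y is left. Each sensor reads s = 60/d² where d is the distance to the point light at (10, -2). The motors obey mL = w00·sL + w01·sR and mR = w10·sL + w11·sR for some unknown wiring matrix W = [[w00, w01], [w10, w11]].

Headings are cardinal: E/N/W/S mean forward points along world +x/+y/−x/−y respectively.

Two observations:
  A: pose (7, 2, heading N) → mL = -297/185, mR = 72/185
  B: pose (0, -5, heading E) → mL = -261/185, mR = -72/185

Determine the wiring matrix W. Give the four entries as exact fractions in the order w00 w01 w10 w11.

-1/2 -1 -1 1

obs A: pose=(7,2,N) → sL=30/37, sR=6/5, mL=-297/185, mR=72/185
obs B: pose=(0,-5,E) → sL=6/5, sR=30/37, mL=-261/185, mR=-72/185
sensor matrix S = [[30/37, 6/5], [6/5, 30/37]]; det S = -26784/34225
solve [mL_A; mL_B] = S·[w00; w01] and [mR_A; mR_B] = S·[w10; w11]:
  w00 = -1/2, w01 = -1, w10 = -1, w11 = 1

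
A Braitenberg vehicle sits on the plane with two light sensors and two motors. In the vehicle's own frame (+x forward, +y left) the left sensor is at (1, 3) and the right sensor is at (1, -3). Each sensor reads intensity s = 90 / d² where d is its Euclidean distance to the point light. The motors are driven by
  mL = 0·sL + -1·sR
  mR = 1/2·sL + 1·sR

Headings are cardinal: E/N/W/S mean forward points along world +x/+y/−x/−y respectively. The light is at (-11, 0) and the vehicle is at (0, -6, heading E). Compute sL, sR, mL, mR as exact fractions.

10/17 2/5 -2/5 59/85

left sensor world pos  = (1, -3); dL² = 153
right sensor world pos = (1, -9); dR² = 225
sL = 90/153 = 10/17
sR = 90/225 = 2/5
mL = 0·sL + -1·sR = -2/5
mR = 1/2·sL + 1·sR = 59/85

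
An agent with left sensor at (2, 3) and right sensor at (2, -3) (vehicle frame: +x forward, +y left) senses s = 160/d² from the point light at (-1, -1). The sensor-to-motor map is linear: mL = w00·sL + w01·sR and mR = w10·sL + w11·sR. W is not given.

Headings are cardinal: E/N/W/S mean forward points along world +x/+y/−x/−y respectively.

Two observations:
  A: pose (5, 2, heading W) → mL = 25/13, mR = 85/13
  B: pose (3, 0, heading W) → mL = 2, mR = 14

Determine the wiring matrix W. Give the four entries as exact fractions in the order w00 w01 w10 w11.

1/2 -1 1/2 1/2

obs A: pose=(5,2,W) → sL=10, sR=40/13, mL=25/13, mR=85/13
obs B: pose=(3,0,W) → sL=20, sR=8, mL=2, mR=14
sensor matrix S = [[10, 40/13], [20, 8]]; det S = 240/13
solve [mL_A; mL_B] = S·[w00; w01] and [mR_A; mR_B] = S·[w10; w11]:
  w00 = 1/2, w01 = -1, w10 = 1/2, w11 = 1/2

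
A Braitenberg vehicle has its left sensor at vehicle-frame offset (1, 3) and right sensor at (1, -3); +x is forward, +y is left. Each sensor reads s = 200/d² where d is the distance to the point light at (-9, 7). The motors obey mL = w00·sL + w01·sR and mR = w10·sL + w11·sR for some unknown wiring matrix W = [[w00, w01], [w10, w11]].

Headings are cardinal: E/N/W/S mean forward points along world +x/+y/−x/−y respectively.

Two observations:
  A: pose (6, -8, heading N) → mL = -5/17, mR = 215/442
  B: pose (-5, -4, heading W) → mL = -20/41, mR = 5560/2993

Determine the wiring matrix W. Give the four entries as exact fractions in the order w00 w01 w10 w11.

obs A: pose=(6,-8,N) → sL=10/17, sR=5/13, mL=-5/17, mR=215/442
obs B: pose=(-5,-4,W) → sL=40/41, sR=200/73, mL=-20/41, mR=5560/2993
sensor matrix S = [[10/17, 5/13], [40/41, 200/73]]; det S = 817800/661453
solve [mL_A; mL_B] = S·[w00; w01] and [mR_A; mR_B] = S·[w10; w11]:
  w00 = -1/2, w01 = 0, w10 = 1/2, w11 = 1/2

-1/2 0 1/2 1/2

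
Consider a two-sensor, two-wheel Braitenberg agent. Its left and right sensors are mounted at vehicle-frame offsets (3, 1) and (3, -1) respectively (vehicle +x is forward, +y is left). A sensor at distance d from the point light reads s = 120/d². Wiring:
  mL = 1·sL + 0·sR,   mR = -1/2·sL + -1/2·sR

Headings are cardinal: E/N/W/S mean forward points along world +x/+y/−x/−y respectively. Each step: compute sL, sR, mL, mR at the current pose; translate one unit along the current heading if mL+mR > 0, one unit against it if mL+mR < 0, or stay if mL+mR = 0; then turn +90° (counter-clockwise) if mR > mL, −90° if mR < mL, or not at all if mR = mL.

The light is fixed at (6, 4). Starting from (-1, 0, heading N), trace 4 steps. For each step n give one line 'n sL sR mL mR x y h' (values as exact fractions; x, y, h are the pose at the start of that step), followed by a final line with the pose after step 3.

0 24/13 120/37 24/13 -1224/481 -1 0 N
1 15/4 30/13 15/4 -315/104 -1 -1 E
2 120/89 120/113 120/89 -12120/10057 0 -1 S
3 12/13 60/53 12/13 -708/689 0 -2 W
final 1 -2 N

n=0: pose=(-1,0,N); sL=24/13, sR=120/37; mL=24/13, mR=-1224/481; mL+mR=-336/481 → advance -1; mR−mL=-2112/481 → turn -1·90°
n=1: pose=(-1,-1,E); sL=15/4, sR=30/13; mL=15/4, mR=-315/104; mL+mR=75/104 → advance +1; mR−mL=-705/104 → turn -1·90°
n=2: pose=(0,-1,S); sL=120/89, sR=120/113; mL=120/89, mR=-12120/10057; mL+mR=1440/10057 → advance +1; mR−mL=-25680/10057 → turn -1·90°
n=3: pose=(0,-2,W); sL=12/13, sR=60/53; mL=12/13, mR=-708/689; mL+mR=-72/689 → advance -1; mR−mL=-1344/689 → turn -1·90°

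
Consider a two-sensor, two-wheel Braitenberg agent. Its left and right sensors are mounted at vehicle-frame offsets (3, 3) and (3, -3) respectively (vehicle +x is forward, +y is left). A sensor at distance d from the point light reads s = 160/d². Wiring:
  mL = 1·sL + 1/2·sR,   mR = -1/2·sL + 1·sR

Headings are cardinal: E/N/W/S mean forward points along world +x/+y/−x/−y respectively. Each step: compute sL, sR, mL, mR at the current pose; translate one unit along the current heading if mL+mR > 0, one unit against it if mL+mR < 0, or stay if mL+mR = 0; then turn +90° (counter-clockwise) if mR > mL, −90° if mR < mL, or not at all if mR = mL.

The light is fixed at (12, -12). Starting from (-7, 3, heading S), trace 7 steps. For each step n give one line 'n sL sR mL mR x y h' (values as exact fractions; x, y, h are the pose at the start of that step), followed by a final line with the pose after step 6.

n=0: pose=(-7,3,S); sL=2/5, sR=40/157; mL=414/785, mR=43/785; mL+mR=457/785 → advance +1; mR−mL=-371/785 → turn -1·90°
n=1: pose=(-7,2,W); sL=32/121, sR=160/773; mL=34416/93533, mR=6992/93533; mL+mR=41408/93533 → advance +1; mR−mL=-27424/93533 → turn -1·90°
n=2: pose=(-8,2,N); sL=80/409, sR=80/289; mL=39480/118201, mR=21160/118201; mL+mR=60640/118201 → advance +1; mR−mL=-18320/118201 → turn -1·90°
n=3: pose=(-8,3,E); sL=160/613, sR=160/433; mL=118320/265429, mR=63440/265429; mL+mR=181760/265429 → advance +1; mR−mL=-54880/265429 → turn -1·90°
n=4: pose=(-7,3,S); sL=2/5, sR=40/157; mL=414/785, mR=43/785; mL+mR=457/785 → advance +1; mR−mL=-371/785 → turn -1·90°
n=5: pose=(-7,2,W); sL=32/121, sR=160/773; mL=34416/93533, mR=6992/93533; mL+mR=41408/93533 → advance +1; mR−mL=-27424/93533 → turn -1·90°
n=6: pose=(-8,2,N); sL=80/409, sR=80/289; mL=39480/118201, mR=21160/118201; mL+mR=60640/118201 → advance +1; mR−mL=-18320/118201 → turn -1·90°

0 2/5 40/157 414/785 43/785 -7 3 S
1 32/121 160/773 34416/93533 6992/93533 -7 2 W
2 80/409 80/289 39480/118201 21160/118201 -8 2 N
3 160/613 160/433 118320/265429 63440/265429 -8 3 E
4 2/5 40/157 414/785 43/785 -7 3 S
5 32/121 160/773 34416/93533 6992/93533 -7 2 W
6 80/409 80/289 39480/118201 21160/118201 -8 2 N
final -8 3 E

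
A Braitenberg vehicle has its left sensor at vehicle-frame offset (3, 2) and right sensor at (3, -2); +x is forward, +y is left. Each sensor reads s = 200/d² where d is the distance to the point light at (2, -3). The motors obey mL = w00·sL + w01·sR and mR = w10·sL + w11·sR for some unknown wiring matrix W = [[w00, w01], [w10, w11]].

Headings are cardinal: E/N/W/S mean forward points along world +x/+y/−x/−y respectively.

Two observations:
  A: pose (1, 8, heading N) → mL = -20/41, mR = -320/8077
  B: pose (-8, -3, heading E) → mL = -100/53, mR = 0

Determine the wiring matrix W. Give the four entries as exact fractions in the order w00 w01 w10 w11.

-1/2 0 1 -1

obs A: pose=(1,8,N) → sL=40/41, sR=200/197, mL=-20/41, mR=-320/8077
obs B: pose=(-8,-3,E) → sL=200/53, sR=200/53, mL=-100/53, mR=0
sensor matrix S = [[40/41, 200/197], [200/53, 200/53]]; det S = -64000/428081
solve [mL_A; mL_B] = S·[w00; w01] and [mR_A; mR_B] = S·[w10; w11]:
  w00 = -1/2, w01 = 0, w10 = 1, w11 = -1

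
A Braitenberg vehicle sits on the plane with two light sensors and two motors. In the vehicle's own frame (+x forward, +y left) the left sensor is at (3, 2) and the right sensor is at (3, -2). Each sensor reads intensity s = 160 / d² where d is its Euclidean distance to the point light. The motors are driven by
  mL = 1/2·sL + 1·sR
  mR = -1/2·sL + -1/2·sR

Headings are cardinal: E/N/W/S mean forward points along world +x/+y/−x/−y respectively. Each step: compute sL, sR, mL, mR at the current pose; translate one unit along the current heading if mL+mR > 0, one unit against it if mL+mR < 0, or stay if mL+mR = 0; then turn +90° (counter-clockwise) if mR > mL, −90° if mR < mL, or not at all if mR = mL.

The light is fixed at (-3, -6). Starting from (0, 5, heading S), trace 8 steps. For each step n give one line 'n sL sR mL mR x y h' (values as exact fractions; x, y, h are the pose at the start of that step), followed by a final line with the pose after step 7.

n=0: pose=(0,5,S); sL=160/89, sR=32/13; mL=3888/1157, mR=-2464/1157; mL+mR=16/13 → advance +1; mR−mL=-6352/1157 → turn -1·90°
n=1: pose=(0,4,W); sL=5/2, sR=10/9; mL=85/36, mR=-65/36; mL+mR=5/9 → advance +1; mR−mL=-25/6 → turn -1·90°
n=2: pose=(-1,4,N); sL=160/169, sR=32/37; mL=8368/6253, mR=-5664/6253; mL+mR=16/37 → advance +1; mR−mL=-14032/6253 → turn -1·90°
n=3: pose=(-1,5,E); sL=80/97, sR=80/53; mL=9880/5141, mR=-6000/5141; mL+mR=40/53 → advance +1; mR−mL=-15880/5141 → turn -1·90°
n=4: pose=(0,5,S); sL=160/89, sR=32/13; mL=3888/1157, mR=-2464/1157; mL+mR=16/13 → advance +1; mR−mL=-6352/1157 → turn -1·90°
n=5: pose=(0,4,W); sL=5/2, sR=10/9; mL=85/36, mR=-65/36; mL+mR=5/9 → advance +1; mR−mL=-25/6 → turn -1·90°
n=6: pose=(-1,4,N); sL=160/169, sR=32/37; mL=8368/6253, mR=-5664/6253; mL+mR=16/37 → advance +1; mR−mL=-14032/6253 → turn -1·90°
n=7: pose=(-1,5,E); sL=80/97, sR=80/53; mL=9880/5141, mR=-6000/5141; mL+mR=40/53 → advance +1; mR−mL=-15880/5141 → turn -1·90°

0 160/89 32/13 3888/1157 -2464/1157 0 5 S
1 5/2 10/9 85/36 -65/36 0 4 W
2 160/169 32/37 8368/6253 -5664/6253 -1 4 N
3 80/97 80/53 9880/5141 -6000/5141 -1 5 E
4 160/89 32/13 3888/1157 -2464/1157 0 5 S
5 5/2 10/9 85/36 -65/36 0 4 W
6 160/169 32/37 8368/6253 -5664/6253 -1 4 N
7 80/97 80/53 9880/5141 -6000/5141 -1 5 E
final 0 5 S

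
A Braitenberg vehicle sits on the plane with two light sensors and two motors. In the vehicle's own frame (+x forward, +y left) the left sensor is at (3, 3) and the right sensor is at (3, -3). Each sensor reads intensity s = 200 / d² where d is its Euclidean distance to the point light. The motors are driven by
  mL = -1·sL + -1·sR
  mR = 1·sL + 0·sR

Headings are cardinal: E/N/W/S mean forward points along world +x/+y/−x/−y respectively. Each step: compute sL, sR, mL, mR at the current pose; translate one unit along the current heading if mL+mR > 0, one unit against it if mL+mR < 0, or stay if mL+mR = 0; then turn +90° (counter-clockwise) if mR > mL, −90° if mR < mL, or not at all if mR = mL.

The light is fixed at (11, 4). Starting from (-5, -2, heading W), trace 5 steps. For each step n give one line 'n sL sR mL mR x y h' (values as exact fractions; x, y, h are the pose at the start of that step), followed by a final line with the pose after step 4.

n=0: pose=(-5,-2,W); sL=100/221, sR=20/37; mL=-8120/8177, mR=100/221; mL+mR=-20/37 → advance -1; mR−mL=11820/8177 → turn +1·90°
n=1: pose=(-4,-2,S); sL=8/9, sR=40/81; mL=-112/81, mR=8/9; mL+mR=-40/81 → advance -1; mR−mL=184/81 → turn +1·90°
n=2: pose=(-4,-1,E); sL=50/37, sR=25/26; mL=-2225/962, mR=50/37; mL+mR=-25/26 → advance -1; mR−mL=3525/962 → turn +1·90°
n=3: pose=(-5,-1,N); sL=40/73, sR=200/173; mL=-21520/12629, mR=40/73; mL+mR=-200/173 → advance -1; mR−mL=28440/12629 → turn +1·90°
n=4: pose=(-5,-2,W); sL=100/221, sR=20/37; mL=-8120/8177, mR=100/221; mL+mR=-20/37 → advance -1; mR−mL=11820/8177 → turn +1·90°

0 100/221 20/37 -8120/8177 100/221 -5 -2 W
1 8/9 40/81 -112/81 8/9 -4 -2 S
2 50/37 25/26 -2225/962 50/37 -4 -1 E
3 40/73 200/173 -21520/12629 40/73 -5 -1 N
4 100/221 20/37 -8120/8177 100/221 -5 -2 W
final -4 -2 S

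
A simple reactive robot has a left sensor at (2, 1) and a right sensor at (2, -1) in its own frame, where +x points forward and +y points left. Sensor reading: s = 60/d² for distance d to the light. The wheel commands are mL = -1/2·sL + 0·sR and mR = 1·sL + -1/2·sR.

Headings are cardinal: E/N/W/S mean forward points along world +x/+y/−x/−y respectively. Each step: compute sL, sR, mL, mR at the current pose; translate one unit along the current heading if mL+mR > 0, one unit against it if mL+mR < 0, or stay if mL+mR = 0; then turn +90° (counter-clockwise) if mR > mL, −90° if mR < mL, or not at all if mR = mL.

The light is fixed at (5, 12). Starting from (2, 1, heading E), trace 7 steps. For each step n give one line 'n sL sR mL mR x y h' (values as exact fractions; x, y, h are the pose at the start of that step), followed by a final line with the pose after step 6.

n=0: pose=(2,1,E); sL=60/101, sR=12/29; mL=-30/101, mR=1134/2929; mL+mR=264/2929 → advance +1; mR−mL=2004/2929 → turn +1·90°
n=1: pose=(3,1,N); sL=2/3, sR=30/41; mL=-1/3, mR=37/123; mL+mR=-4/123 → advance -1; mR−mL=26/41 → turn +1·90°
n=2: pose=(3,0,W); sL=12/37, sR=60/137; mL=-6/37, mR=534/5069; mL+mR=-288/5069 → advance -1; mR−mL=1356/5069 → turn +1·90°
n=3: pose=(4,0,S); sL=15/49, sR=3/10; mL=-15/98, mR=153/980; mL+mR=3/980 → advance +1; mR−mL=303/980 → turn +1·90°
n=4: pose=(4,-1,E); sL=12/29, sR=60/197; mL=-6/29, mR=1494/5713; mL+mR=312/5713 → advance +1; mR−mL=2676/5713 → turn +1·90°
n=5: pose=(5,-1,N); sL=30/61, sR=30/61; mL=-15/61, mR=15/61; mL+mR=0 → advance +0; mR−mL=30/61 → turn +1·90°
n=6: pose=(5,-1,W); sL=3/10, sR=15/37; mL=-3/20, mR=18/185; mL+mR=-39/740 → advance -1; mR−mL=183/740 → turn +1·90°

0 60/101 12/29 -30/101 1134/2929 2 1 E
1 2/3 30/41 -1/3 37/123 3 1 N
2 12/37 60/137 -6/37 534/5069 3 0 W
3 15/49 3/10 -15/98 153/980 4 0 S
4 12/29 60/197 -6/29 1494/5713 4 -1 E
5 30/61 30/61 -15/61 15/61 5 -1 N
6 3/10 15/37 -3/20 18/185 5 -1 W
final 6 -1 S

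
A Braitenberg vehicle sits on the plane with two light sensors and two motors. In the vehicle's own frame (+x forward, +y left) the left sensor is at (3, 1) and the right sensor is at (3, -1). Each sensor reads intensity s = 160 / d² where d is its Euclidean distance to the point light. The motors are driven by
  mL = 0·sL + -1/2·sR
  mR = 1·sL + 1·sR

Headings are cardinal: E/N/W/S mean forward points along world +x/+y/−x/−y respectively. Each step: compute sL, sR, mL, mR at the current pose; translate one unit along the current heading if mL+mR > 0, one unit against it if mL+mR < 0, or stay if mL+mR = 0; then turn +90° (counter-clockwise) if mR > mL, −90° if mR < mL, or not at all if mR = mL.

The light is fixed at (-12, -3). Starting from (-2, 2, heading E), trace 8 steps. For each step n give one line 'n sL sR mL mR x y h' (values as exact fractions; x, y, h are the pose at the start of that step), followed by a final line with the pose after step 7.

0 32/41 32/37 -16/37 2496/1517 -2 2 E
1 40/41 10/13 -5/13 930/533 -1 2 N
2 160/89 160/113 -80/113 32320/10057 -1 3 W
3 16/13 16/9 -8/9 352/117 -2 3 S
4 32/41 32/37 -16/37 2496/1517 -2 2 E
5 40/41 10/13 -5/13 930/533 -1 2 N
6 160/89 160/113 -80/113 32320/10057 -1 3 W
7 16/13 16/9 -8/9 352/117 -2 3 S
final -2 2 E

n=0: pose=(-2,2,E); sL=32/41, sR=32/37; mL=-16/37, mR=2496/1517; mL+mR=1840/1517 → advance +1; mR−mL=3152/1517 → turn +1·90°
n=1: pose=(-1,2,N); sL=40/41, sR=10/13; mL=-5/13, mR=930/533; mL+mR=725/533 → advance +1; mR−mL=1135/533 → turn +1·90°
n=2: pose=(-1,3,W); sL=160/89, sR=160/113; mL=-80/113, mR=32320/10057; mL+mR=25200/10057 → advance +1; mR−mL=39440/10057 → turn +1·90°
n=3: pose=(-2,3,S); sL=16/13, sR=16/9; mL=-8/9, mR=352/117; mL+mR=248/117 → advance +1; mR−mL=152/39 → turn +1·90°
n=4: pose=(-2,2,E); sL=32/41, sR=32/37; mL=-16/37, mR=2496/1517; mL+mR=1840/1517 → advance +1; mR−mL=3152/1517 → turn +1·90°
n=5: pose=(-1,2,N); sL=40/41, sR=10/13; mL=-5/13, mR=930/533; mL+mR=725/533 → advance +1; mR−mL=1135/533 → turn +1·90°
n=6: pose=(-1,3,W); sL=160/89, sR=160/113; mL=-80/113, mR=32320/10057; mL+mR=25200/10057 → advance +1; mR−mL=39440/10057 → turn +1·90°
n=7: pose=(-2,3,S); sL=16/13, sR=16/9; mL=-8/9, mR=352/117; mL+mR=248/117 → advance +1; mR−mL=152/39 → turn +1·90°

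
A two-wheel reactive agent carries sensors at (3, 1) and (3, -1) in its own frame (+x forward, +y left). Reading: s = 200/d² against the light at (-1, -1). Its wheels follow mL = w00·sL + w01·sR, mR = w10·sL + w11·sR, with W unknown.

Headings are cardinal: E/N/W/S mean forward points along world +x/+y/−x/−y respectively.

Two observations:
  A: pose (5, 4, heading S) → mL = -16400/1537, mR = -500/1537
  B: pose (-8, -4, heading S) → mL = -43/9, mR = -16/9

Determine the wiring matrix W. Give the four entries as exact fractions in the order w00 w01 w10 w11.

-1 -1 -1 1/2

obs A: pose=(5,4,S) → sL=200/53, sR=200/29, mL=-16400/1537, mR=-500/1537
obs B: pose=(-8,-4,S) → sL=25/9, sR=2, mL=-43/9, mR=-16/9
sensor matrix S = [[200/53, 200/29], [25/9, 2]]; det S = -160600/13833
solve [mL_A; mL_B] = S·[w00; w01] and [mR_A; mR_B] = S·[w10; w11]:
  w00 = -1, w01 = -1, w10 = -1, w11 = 1/2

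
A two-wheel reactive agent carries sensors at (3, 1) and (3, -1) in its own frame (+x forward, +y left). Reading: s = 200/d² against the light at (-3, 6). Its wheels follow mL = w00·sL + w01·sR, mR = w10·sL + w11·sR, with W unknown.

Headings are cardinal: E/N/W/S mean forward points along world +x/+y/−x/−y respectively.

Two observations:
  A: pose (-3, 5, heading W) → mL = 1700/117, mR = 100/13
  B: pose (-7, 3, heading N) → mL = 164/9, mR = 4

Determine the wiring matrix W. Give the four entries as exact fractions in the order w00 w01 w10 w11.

-1/2 1 1/2 0

obs A: pose=(-3,5,W) → sL=200/13, sR=200/9, mL=1700/117, mR=100/13
obs B: pose=(-7,3,N) → sL=8, sR=200/9, mL=164/9, mR=4
sensor matrix S = [[200/13, 200/9], [8, 200/9]]; det S = 6400/39
solve [mL_A; mL_B] = S·[w00; w01] and [mR_A; mR_B] = S·[w10; w11]:
  w00 = -1/2, w01 = 1, w10 = 1/2, w11 = 0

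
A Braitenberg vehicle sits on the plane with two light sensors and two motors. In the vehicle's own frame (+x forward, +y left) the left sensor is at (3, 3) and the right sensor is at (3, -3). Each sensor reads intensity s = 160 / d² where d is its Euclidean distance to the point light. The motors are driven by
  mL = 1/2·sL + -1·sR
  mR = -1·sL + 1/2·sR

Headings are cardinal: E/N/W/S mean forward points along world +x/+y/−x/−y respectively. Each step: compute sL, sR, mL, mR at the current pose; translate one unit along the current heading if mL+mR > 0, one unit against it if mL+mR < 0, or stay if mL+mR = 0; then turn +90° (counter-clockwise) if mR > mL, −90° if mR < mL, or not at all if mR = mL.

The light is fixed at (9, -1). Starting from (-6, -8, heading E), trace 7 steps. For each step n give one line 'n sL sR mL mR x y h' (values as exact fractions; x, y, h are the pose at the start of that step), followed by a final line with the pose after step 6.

0 1 40/61 -19/122 -41/61 -6 -8 E
1 160/269 160/461 -6160/124009 -52240/124009 -7 -8 S
2 80/221 16/37 -2056/8177 -1192/8177 -7 -7 W
3 32/45 32/81 -16/405 -208/405 -6 -7 S
4 40/97 20/41 -1120/3977 -670/3977 -6 -6 W
5 32/37 160/353 -272/13061 -8336/13061 -5 -6 S
6 80/169 16/29 -1544/4901 -968/4901 -5 -5 W
final -4 -5 S

n=0: pose=(-6,-8,E); sL=1, sR=40/61; mL=-19/122, mR=-41/61; mL+mR=-101/122 → advance -1; mR−mL=-63/122 → turn -1·90°
n=1: pose=(-7,-8,S); sL=160/269, sR=160/461; mL=-6160/124009, mR=-52240/124009; mL+mR=-58400/124009 → advance -1; mR−mL=-46080/124009 → turn -1·90°
n=2: pose=(-7,-7,W); sL=80/221, sR=16/37; mL=-2056/8177, mR=-1192/8177; mL+mR=-3248/8177 → advance -1; mR−mL=864/8177 → turn +1·90°
n=3: pose=(-6,-7,S); sL=32/45, sR=32/81; mL=-16/405, mR=-208/405; mL+mR=-224/405 → advance -1; mR−mL=-64/135 → turn -1·90°
n=4: pose=(-6,-6,W); sL=40/97, sR=20/41; mL=-1120/3977, mR=-670/3977; mL+mR=-1790/3977 → advance -1; mR−mL=450/3977 → turn +1·90°
n=5: pose=(-5,-6,S); sL=32/37, sR=160/353; mL=-272/13061, mR=-8336/13061; mL+mR=-8608/13061 → advance -1; mR−mL=-8064/13061 → turn -1·90°
n=6: pose=(-5,-5,W); sL=80/169, sR=16/29; mL=-1544/4901, mR=-968/4901; mL+mR=-2512/4901 → advance -1; mR−mL=576/4901 → turn +1·90°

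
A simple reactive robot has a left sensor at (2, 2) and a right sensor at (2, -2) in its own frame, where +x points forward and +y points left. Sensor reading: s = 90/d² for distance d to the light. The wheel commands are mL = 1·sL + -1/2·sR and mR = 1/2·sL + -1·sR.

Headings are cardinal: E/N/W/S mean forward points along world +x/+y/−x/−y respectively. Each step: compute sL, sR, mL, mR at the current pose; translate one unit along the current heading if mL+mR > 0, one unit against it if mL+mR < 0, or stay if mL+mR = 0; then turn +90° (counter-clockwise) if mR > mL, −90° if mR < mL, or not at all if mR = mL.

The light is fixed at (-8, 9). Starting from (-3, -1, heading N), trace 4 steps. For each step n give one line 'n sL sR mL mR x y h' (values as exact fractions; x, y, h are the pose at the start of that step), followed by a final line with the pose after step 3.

n=0: pose=(-3,-1,N); sL=90/73, sR=90/113; mL=6885/8249, mR=-1485/8249; mL+mR=5400/8249 → advance +1; mR−mL=-8370/8249 → turn -1·90°
n=1: pose=(-3,0,E); sL=45/49, sR=9/17; mL=1089/1666, mR=-117/1666; mL+mR=486/833 → advance +1; mR−mL=-603/833 → turn -1·90°
n=2: pose=(-2,0,S); sL=18/37, sR=90/137; mL=801/5069, mR=-2097/5069; mL+mR=-1296/5069 → advance -1; mR−mL=-2898/5069 → turn -1·90°
n=3: pose=(-2,1,W); sL=45/58, sR=45/26; mL=-135/1508, mR=-2025/1508; mL+mR=-540/377 → advance -1; mR−mL=-945/754 → turn -1·90°

0 90/73 90/113 6885/8249 -1485/8249 -3 -1 N
1 45/49 9/17 1089/1666 -117/1666 -3 0 E
2 18/37 90/137 801/5069 -2097/5069 -2 0 S
3 45/58 45/26 -135/1508 -2025/1508 -2 1 W
final -1 1 N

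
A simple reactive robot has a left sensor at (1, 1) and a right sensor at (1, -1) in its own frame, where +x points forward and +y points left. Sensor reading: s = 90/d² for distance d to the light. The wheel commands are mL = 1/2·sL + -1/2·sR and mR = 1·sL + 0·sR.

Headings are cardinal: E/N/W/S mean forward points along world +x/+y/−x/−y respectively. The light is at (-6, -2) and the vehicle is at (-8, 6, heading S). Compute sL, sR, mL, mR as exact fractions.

left sensor world pos  = (-7, 5); dL² = 50
right sensor world pos = (-9, 5); dR² = 58
sL = 90/50 = 9/5
sR = 90/58 = 45/29
mL = 1/2·sL + -1/2·sR = 18/145
mR = 1·sL + 0·sR = 9/5

9/5 45/29 18/145 9/5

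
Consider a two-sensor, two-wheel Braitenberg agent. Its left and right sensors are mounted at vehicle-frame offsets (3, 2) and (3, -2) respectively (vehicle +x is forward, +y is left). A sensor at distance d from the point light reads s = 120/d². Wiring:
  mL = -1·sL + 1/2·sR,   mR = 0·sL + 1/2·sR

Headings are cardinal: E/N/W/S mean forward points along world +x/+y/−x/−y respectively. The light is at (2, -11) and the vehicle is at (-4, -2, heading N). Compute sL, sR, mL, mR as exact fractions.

left sensor world pos  = (-6, 1); dL² = 208
right sensor world pos = (-2, 1); dR² = 160
sL = 120/208 = 15/26
sR = 120/160 = 3/4
mL = -1·sL + 1/2·sR = -21/104
mR = 0·sL + 1/2·sR = 3/8

15/26 3/4 -21/104 3/8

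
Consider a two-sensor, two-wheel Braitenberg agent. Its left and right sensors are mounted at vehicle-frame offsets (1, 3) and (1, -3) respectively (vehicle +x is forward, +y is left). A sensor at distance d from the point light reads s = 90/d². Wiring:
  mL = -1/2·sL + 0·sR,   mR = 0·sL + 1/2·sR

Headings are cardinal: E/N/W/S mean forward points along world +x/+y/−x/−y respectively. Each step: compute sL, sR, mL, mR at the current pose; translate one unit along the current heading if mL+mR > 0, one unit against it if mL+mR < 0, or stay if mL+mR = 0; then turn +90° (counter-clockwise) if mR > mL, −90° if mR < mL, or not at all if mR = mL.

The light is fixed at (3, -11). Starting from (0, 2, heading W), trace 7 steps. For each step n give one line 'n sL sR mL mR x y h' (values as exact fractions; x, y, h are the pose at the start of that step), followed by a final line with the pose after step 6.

0 45/58 45/136 -45/116 45/272 0 2 W
1 18/29 90/169 -9/29 45/169 1 2 S
2 9/29 45/61 -9/58 45/122 1 3 E
3 90/241 90/229 -45/241 45/229 2 3 N
4 45/74 45/164 -45/148 45/328 2 4 W
5 18/41 18/41 -9/41 9/41 3 4 S
6 18/65 18/29 -9/65 9/29 3 4 E
final 4 4 N

n=0: pose=(0,2,W); sL=45/58, sR=45/136; mL=-45/116, mR=45/272; mL+mR=-1755/7888 → advance -1; mR−mL=4365/7888 → turn +1·90°
n=1: pose=(1,2,S); sL=18/29, sR=90/169; mL=-9/29, mR=45/169; mL+mR=-216/4901 → advance -1; mR−mL=2826/4901 → turn +1·90°
n=2: pose=(1,3,E); sL=9/29, sR=45/61; mL=-9/58, mR=45/122; mL+mR=378/1769 → advance +1; mR−mL=927/1769 → turn +1·90°
n=3: pose=(2,3,N); sL=90/241, sR=90/229; mL=-45/241, mR=45/229; mL+mR=540/55189 → advance +1; mR−mL=21150/55189 → turn +1·90°
n=4: pose=(2,4,W); sL=45/74, sR=45/164; mL=-45/148, mR=45/328; mL+mR=-2025/12136 → advance -1; mR−mL=5355/12136 → turn +1·90°
n=5: pose=(3,4,S); sL=18/41, sR=18/41; mL=-9/41, mR=9/41; mL+mR=0 → advance +0; mR−mL=18/41 → turn +1·90°
n=6: pose=(3,4,E); sL=18/65, sR=18/29; mL=-9/65, mR=9/29; mL+mR=324/1885 → advance +1; mR−mL=846/1885 → turn +1·90°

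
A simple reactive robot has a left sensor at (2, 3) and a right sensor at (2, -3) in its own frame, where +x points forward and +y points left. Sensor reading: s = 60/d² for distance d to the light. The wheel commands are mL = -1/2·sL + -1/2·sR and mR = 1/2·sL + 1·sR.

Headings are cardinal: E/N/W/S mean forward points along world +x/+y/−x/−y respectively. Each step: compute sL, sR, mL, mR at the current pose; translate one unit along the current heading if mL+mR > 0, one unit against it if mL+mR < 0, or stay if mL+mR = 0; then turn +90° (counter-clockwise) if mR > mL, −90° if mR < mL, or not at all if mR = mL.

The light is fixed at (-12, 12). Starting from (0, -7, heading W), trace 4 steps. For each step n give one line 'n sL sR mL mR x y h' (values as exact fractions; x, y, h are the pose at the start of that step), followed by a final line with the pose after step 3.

0 15/146 15/89 -3525/25988 5715/25988 0 -7 W
1 60/637 12/101 -6852/64337 10674/64337 -1 -7 S
2 30/229 30/349 -8670/79921 12105/79921 -1 -8 E
3 4/27 20/183 -212/1647 302/1647 0 -8 N
final 0 -7 W

n=0: pose=(0,-7,W); sL=15/146, sR=15/89; mL=-3525/25988, mR=5715/25988; mL+mR=15/178 → advance +1; mR−mL=2310/6497 → turn +1·90°
n=1: pose=(-1,-7,S); sL=60/637, sR=12/101; mL=-6852/64337, mR=10674/64337; mL+mR=6/101 → advance +1; mR−mL=17526/64337 → turn +1·90°
n=2: pose=(-1,-8,E); sL=30/229, sR=30/349; mL=-8670/79921, mR=12105/79921; mL+mR=15/349 → advance +1; mR−mL=20775/79921 → turn +1·90°
n=3: pose=(0,-8,N); sL=4/27, sR=20/183; mL=-212/1647, mR=302/1647; mL+mR=10/183 → advance +1; mR−mL=514/1647 → turn +1·90°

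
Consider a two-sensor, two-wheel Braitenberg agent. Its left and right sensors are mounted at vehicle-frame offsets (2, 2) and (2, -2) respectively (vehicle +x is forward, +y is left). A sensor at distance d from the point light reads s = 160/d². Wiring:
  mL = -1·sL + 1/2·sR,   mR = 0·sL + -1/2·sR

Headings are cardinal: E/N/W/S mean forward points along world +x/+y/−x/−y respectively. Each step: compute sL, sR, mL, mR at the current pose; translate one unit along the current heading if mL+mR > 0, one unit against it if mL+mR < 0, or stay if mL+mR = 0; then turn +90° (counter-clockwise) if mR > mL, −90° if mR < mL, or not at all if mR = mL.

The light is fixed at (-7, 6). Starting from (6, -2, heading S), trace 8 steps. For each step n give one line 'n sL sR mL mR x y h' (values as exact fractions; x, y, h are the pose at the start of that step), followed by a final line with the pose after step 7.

0 32/65 160/221 -144/1105 -80/221 6 -2 S
1 80/101 80/73 -1800/7373 -40/73 6 -1 W
2 160/169 160/281 -31440/47489 -80/281 7 -1 N
3 40/61 8/9 -116/549 -4/9 7 -2 W
4 32/41 32/65 -1424/2665 -16/65 8 -2 N
5 16/29 80/109 -584/3161 -40/109 8 -3 W
6 32/49 160/373 -8016/18277 -80/373 9 -3 N
7 8/17 8/13 -36/221 -4/13 9 -4 W
final 10 -4 N

n=0: pose=(6,-2,S); sL=32/65, sR=160/221; mL=-144/1105, mR=-80/221; mL+mR=-32/65 → advance -1; mR−mL=-256/1105 → turn -1·90°
n=1: pose=(6,-1,W); sL=80/101, sR=80/73; mL=-1800/7373, mR=-40/73; mL+mR=-80/101 → advance -1; mR−mL=-2240/7373 → turn -1·90°
n=2: pose=(7,-1,N); sL=160/169, sR=160/281; mL=-31440/47489, mR=-80/281; mL+mR=-160/169 → advance -1; mR−mL=17920/47489 → turn +1·90°
n=3: pose=(7,-2,W); sL=40/61, sR=8/9; mL=-116/549, mR=-4/9; mL+mR=-40/61 → advance -1; mR−mL=-128/549 → turn -1·90°
n=4: pose=(8,-2,N); sL=32/41, sR=32/65; mL=-1424/2665, mR=-16/65; mL+mR=-32/41 → advance -1; mR−mL=768/2665 → turn +1·90°
n=5: pose=(8,-3,W); sL=16/29, sR=80/109; mL=-584/3161, mR=-40/109; mL+mR=-16/29 → advance -1; mR−mL=-576/3161 → turn -1·90°
n=6: pose=(9,-3,N); sL=32/49, sR=160/373; mL=-8016/18277, mR=-80/373; mL+mR=-32/49 → advance -1; mR−mL=4096/18277 → turn +1·90°
n=7: pose=(9,-4,W); sL=8/17, sR=8/13; mL=-36/221, mR=-4/13; mL+mR=-8/17 → advance -1; mR−mL=-32/221 → turn -1·90°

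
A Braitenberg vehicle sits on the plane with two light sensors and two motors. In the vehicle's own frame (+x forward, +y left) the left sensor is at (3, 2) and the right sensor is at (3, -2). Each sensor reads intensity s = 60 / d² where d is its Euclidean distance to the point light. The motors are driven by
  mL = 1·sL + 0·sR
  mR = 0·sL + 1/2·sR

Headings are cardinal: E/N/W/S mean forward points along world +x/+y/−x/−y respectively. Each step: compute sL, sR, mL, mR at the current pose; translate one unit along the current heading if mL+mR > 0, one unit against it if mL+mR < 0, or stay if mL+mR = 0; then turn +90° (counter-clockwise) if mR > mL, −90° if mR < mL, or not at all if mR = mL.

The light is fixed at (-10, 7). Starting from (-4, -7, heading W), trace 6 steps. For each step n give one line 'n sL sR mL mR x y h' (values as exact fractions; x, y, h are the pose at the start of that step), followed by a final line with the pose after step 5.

n=0: pose=(-4,-7,W); sL=12/53, sR=20/51; mL=12/53, mR=10/51; mL+mR=1142/2703 → advance +1; mR−mL=-82/2703 → turn -1·90°
n=1: pose=(-5,-7,N); sL=6/13, sR=6/17; mL=6/13, mR=3/17; mL+mR=141/221 → advance +1; mR−mL=-63/221 → turn -1·90°
n=2: pose=(-5,-6,E); sL=12/37, sR=60/289; mL=12/37, mR=30/289; mL+mR=4578/10693 → advance +1; mR−mL=-2358/10693 → turn -1·90°
n=3: pose=(-4,-6,S); sL=3/16, sR=15/68; mL=3/16, mR=15/136; mL+mR=81/272 → advance +1; mR−mL=-21/272 → turn -1·90°
n=4: pose=(-4,-7,W); sL=12/53, sR=20/51; mL=12/53, mR=10/51; mL+mR=1142/2703 → advance +1; mR−mL=-82/2703 → turn -1·90°
n=5: pose=(-5,-7,N); sL=6/13, sR=6/17; mL=6/13, mR=3/17; mL+mR=141/221 → advance +1; mR−mL=-63/221 → turn -1·90°

0 12/53 20/51 12/53 10/51 -4 -7 W
1 6/13 6/17 6/13 3/17 -5 -7 N
2 12/37 60/289 12/37 30/289 -5 -6 E
3 3/16 15/68 3/16 15/136 -4 -6 S
4 12/53 20/51 12/53 10/51 -4 -7 W
5 6/13 6/17 6/13 3/17 -5 -7 N
final -5 -6 E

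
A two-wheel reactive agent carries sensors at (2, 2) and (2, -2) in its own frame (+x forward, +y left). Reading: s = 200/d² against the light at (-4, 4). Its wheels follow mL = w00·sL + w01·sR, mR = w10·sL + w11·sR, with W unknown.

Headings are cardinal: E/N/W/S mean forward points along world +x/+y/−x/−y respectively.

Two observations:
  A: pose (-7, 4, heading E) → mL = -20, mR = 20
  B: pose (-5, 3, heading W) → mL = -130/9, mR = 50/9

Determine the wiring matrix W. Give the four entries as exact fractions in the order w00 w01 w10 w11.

obs A: pose=(-7,4,E) → sL=40, sR=40, mL=-20, mR=20
obs B: pose=(-5,3,W) → sL=100/9, sR=20, mL=-130/9, mR=50/9
sensor matrix S = [[40, 40], [100/9, 20]]; det S = 3200/9
solve [mL_A; mL_B] = S·[w00; w01] and [mR_A; mR_B] = S·[w10; w11]:
  w00 = 1/2, w01 = -1, w10 = 1/2, w11 = 0

1/2 -1 1/2 0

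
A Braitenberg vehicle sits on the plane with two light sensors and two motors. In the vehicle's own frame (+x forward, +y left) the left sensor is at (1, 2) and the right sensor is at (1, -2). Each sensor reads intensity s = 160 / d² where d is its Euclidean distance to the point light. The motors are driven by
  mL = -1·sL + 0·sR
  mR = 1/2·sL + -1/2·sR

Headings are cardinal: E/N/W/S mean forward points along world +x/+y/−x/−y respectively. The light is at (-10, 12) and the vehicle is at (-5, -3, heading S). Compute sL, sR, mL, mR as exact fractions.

32/61 32/53 -32/61 -128/3233

left sensor world pos  = (-3, -4); dL² = 305
right sensor world pos = (-7, -4); dR² = 265
sL = 160/305 = 32/61
sR = 160/265 = 32/53
mL = -1·sL + 0·sR = -32/61
mR = 1/2·sL + -1/2·sR = -128/3233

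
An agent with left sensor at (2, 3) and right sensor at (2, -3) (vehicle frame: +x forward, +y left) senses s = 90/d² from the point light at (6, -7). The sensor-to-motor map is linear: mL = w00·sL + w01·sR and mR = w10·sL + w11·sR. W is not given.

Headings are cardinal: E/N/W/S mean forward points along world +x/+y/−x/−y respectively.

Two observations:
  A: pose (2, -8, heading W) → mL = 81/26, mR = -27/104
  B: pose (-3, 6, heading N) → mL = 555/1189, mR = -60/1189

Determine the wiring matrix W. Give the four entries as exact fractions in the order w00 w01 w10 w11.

1/2 1 1/2 -1/2

obs A: pose=(2,-8,W) → sL=45/26, sR=9/4, mL=81/26, mR=-27/104
obs B: pose=(-3,6,N) → sL=10/41, sR=10/29, mL=555/1189, mR=-60/1189
sensor matrix S = [[45/26, 9/4], [10/41, 10/29]]; det S = 1485/30914
solve [mL_A; mL_B] = S·[w00; w01] and [mR_A; mR_B] = S·[w10; w11]:
  w00 = 1/2, w01 = 1, w10 = 1/2, w11 = -1/2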